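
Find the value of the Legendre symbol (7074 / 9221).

-1

(7074 / 9221)
  = -(3537 / 9221)    [9221 ≡ 5 mod 8 ⇒ (2 / 9221) = -1]
  = -(9221 / 3537)    [QR: 3537 ≡ 1 mod 4, sign kept]
  = -(2147 / 3537)    [9221 ≡ 2147 mod 3537]
  = -(3537 / 2147)    [QR: 3537 ≡ 1 mod 4, sign kept]
  = -(1390 / 2147)    [3537 ≡ 1390 mod 2147]
  = (695 / 2147)    [2147 ≡ 3 mod 8 ⇒ (2 / 2147) = -1]
  = -(2147 / 695)    [QR: both ≡ 3 mod 4, sign flips]
  = -(62 / 695)    [2147 ≡ 62 mod 695]
  = -(31 / 695)    [695 ≡ 7 mod 8 ⇒ (2 / 695) = +1]
  = (695 / 31)    [QR: both ≡ 3 mod 4, sign flips]
  = (13 / 31)    [695 ≡ 13 mod 31]
  = (31 / 13)    [QR: 13 ≡ 1 mod 4, sign kept]
  = (5 / 13)    [31 ≡ 5 mod 13]
  = (13 / 5)    [QR: 5 ≡ 1 mod 4, sign kept]
  = (3 / 5)    [13 ≡ 3 mod 5]
  = (5 / 3)    [QR: 5 ≡ 1 mod 4, sign kept]
  = (2 / 3)    [5 ≡ 2 mod 3]
  = -(1 / 3)    [3 ≡ 3 mod 8 ⇒ (2 / 3) = -1]
  = -1    [(1 / 3) = 1]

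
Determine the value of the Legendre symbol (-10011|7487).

(-10011|7487)
  = (4963|7487)    [-10011 ≡ 4963 mod 7487]
  = -(7487|4963)    [QR: both ≡ 3 mod 4, sign flips]
  = -(2524|4963)    [7487 ≡ 2524 mod 4963]
  = -(631|4963)    [4963 ≡ 3 mod 8 ⇒ (2|4963)^2 = +1]
  = (4963|631)    [QR: both ≡ 3 mod 4, sign flips]
  = (546|631)    [4963 ≡ 546 mod 631]
  = (273|631)    [631 ≡ 7 mod 8 ⇒ (2|631) = +1]
  = (631|273)    [QR: 273 ≡ 1 mod 4, sign kept]
  = (85|273)    [631 ≡ 85 mod 273]
  = (273|85)    [QR: 85 ≡ 1 mod 4, sign kept]
  = (18|85)    [273 ≡ 18 mod 85]
  = -(9|85)    [85 ≡ 5 mod 8 ⇒ (2|85) = -1]
  = -(85|9)    [QR: 9 ≡ 1 mod 4, sign kept]
  = -(4|9)    [85 ≡ 4 mod 9]
  = -(1|9)    [9 ≡ 1 mod 8 ⇒ (2|9)^2 = +1]
  = -1    [(1|9) = 1]

-1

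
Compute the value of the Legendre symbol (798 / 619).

-1

(798 / 619)
  = (179 / 619)    [798 ≡ 179 mod 619]
  = -(619 / 179)    [QR: both ≡ 3 mod 4, sign flips]
  = -(82 / 179)    [619 ≡ 82 mod 179]
  = (41 / 179)    [179 ≡ 3 mod 8 ⇒ (2 / 179) = -1]
  = (179 / 41)    [QR: 41 ≡ 1 mod 4, sign kept]
  = (15 / 41)    [179 ≡ 15 mod 41]
  = (41 / 15)    [QR: 41 ≡ 1 mod 4, sign kept]
  = (11 / 15)    [41 ≡ 11 mod 15]
  = -(15 / 11)    [QR: both ≡ 3 mod 4, sign flips]
  = -(4 / 11)    [15 ≡ 4 mod 11]
  = -(1 / 11)    [11 ≡ 3 mod 8 ⇒ (2 / 11)^2 = +1]
  = -1    [(1 / 11) = 1]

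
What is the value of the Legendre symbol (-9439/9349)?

-1

Reduce the numerator: -9439 ≡ 9259 (mod 9349), so (-9439/9349) = (9259/9349).
9349 ≡ 1 (mod 4), so quadratic reciprocity gives (9259/9349) = (9349/9259). Reduce: 9349 ≡ 90 (mod 9259). Now have (90/9259).
Factor out 2: 90 = 2·45. Since 9259 ≡ 3 (mod 8), (2/9259) = -1. Now have -(45/9259).
45 ≡ 1 (mod 4), so quadratic reciprocity gives (45/9259) = (9259/45). Reduce: 9259 ≡ 34 (mod 45). Now have -(34/45).
Factor out 2: 34 = 2·17. Since 45 ≡ 5 (mod 8), (2/45) = -1. Now have (17/45).
17 ≡ 1 (mod 4), so quadratic reciprocity gives (17/45) = (45/17). Reduce: 45 ≡ 11 (mod 17). Now have (11/17).
17 ≡ 1 (mod 4), so quadratic reciprocity gives (11/17) = (17/11). Reduce: 17 ≡ 6 (mod 11). Now have (6/11).
Factor out 2: 6 = 2·3. Since 11 ≡ 3 (mod 8), (2/11) = -1. Now have -(3/11).
Both 3 ≡ 3 and 11 ≡ 3 (mod 4), so reciprocity gives (3/11) = -(11/3). Reduce: 11 ≡ 2 (mod 3). Now have (2/3).
Factor out 2: 2 = 2. Since 3 ≡ 3 (mod 8), (2/3) = -1. Now have -(1/3).
(1/3) = 1. Collecting the sign factors: -1.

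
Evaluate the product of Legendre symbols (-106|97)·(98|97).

1

By multiplicativity, (-106·98|97) = (-106|97)·(98|97).
First factor (-106|97):
Reduce the numerator: -106 ≡ 88 (mod 97), so (-106|97) = (88|97).
Factor out 2: 88 = 2^3·11. Since 97 ≡ 1 (mod 8), (2|97) = +1, and (2|97)^3 = +1. Now have (11|97).
97 ≡ 1 (mod 4), so quadratic reciprocity gives (11|97) = (97|11). Reduce: 97 ≡ 9 (mod 11). Now have (9|11).
9 ≡ 1 (mod 4), so quadratic reciprocity gives (9|11) = (11|9). Reduce: 11 ≡ 2 (mod 9). Now have (2|9).
Factor out 2: 2 = 2. Since 9 ≡ 1 (mod 8), (2|9) = +1. Now have (1|9).
(1|9) = 1. Collecting the sign factors: 1.
Second factor (98|97):
Reduce the numerator: 98 ≡ 1 (mod 97), so (98|97) = (1|97).
(1|97) = 1. Collecting the sign factors: 1.
Product: (1)·(1) = 1.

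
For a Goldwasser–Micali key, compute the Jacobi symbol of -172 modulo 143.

1

(-172/143)
  = (114/143)    [-172 ≡ 114 mod 143]
  = (57/143)    [143 ≡ 7 mod 8 ⇒ (2/143) = +1]
  = (143/57)    [QR: 57 ≡ 1 mod 4, sign kept]
  = (29/57)    [143 ≡ 29 mod 57]
  = (57/29)    [QR: 29 ≡ 1 mod 4, sign kept]
  = (28/29)    [57 ≡ 28 mod 29]
  = (7/29)    [29 ≡ 5 mod 8 ⇒ (2/29)^2 = +1]
  = (29/7)    [QR: 29 ≡ 1 mod 4, sign kept]
  = (1/7)    [29 ≡ 1 mod 7]
  = 1    [(1/7) = 1]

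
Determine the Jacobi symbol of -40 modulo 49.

1

Reduce the numerator: -40 ≡ 9 (mod 49), so (-40/49) = (9/49).
9 ≡ 1 (mod 4), so quadratic reciprocity gives (9/49) = (49/9). Reduce: 49 ≡ 4 (mod 9). Now have (4/9).
Factor out 2: 4 = 2^2. Since 9 ≡ 1 (mod 8), (2/9) = +1, and (2/9)^2 = +1. Now have (1/9).
(1/9) = 1. Collecting the sign factors: 1.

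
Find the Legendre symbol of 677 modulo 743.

677 ≡ 1 (mod 4), so quadratic reciprocity gives (677/743) = (743/677). Reduce: 743 ≡ 66 (mod 677). Now have (66/677).
Factor out 2: 66 = 2·33. Since 677 ≡ 5 (mod 8), (2/677) = -1. Now have -(33/677).
33 ≡ 1 (mod 4), so quadratic reciprocity gives (33/677) = (677/33). Reduce: 677 ≡ 17 (mod 33). Now have -(17/33).
17 ≡ 1 (mod 4), so quadratic reciprocity gives (17/33) = (33/17). Reduce: 33 ≡ 16 (mod 17). Now have -(16/17).
Factor out 2: 16 = 2^4. Since 17 ≡ 1 (mod 8), (2/17) = +1, and (2/17)^4 = +1. Now have -(1/17).
(1/17) = 1. Collecting the sign factors: -1.

-1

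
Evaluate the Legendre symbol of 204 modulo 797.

-1

(204/797)
  = (51/797)    [797 ≡ 5 mod 8 ⇒ (2/797)^2 = +1]
  = (797/51)    [QR: 797 ≡ 1 mod 4, sign kept]
  = (32/51)    [797 ≡ 32 mod 51]
  = -(1/51)    [51 ≡ 3 mod 8 ⇒ (2/51)^5 = -1]
  = -1    [(1/51) = 1]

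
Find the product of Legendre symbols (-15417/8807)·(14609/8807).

By multiplicativity, (-15417·14609/8807) = (-15417/8807)·(14609/8807).
First factor (-15417/8807):
Reduce the numerator: -15417 ≡ 2197 (mod 8807), so (-15417/8807) = (2197/8807).
2197 ≡ 1 (mod 4), so quadratic reciprocity gives (2197/8807) = (8807/2197). Reduce: 8807 ≡ 19 (mod 2197). Now have (19/2197).
2197 ≡ 1 (mod 4), so quadratic reciprocity gives (19/2197) = (2197/19). Reduce: 2197 ≡ 12 (mod 19). Now have (12/19).
Factor out 2: 12 = 2^2·3. Since 19 ≡ 3 (mod 8), (2/19) = -1, and (2/19)^2 = +1. Now have (3/19).
Both 3 ≡ 3 and 19 ≡ 3 (mod 4), so reciprocity gives (3/19) = -(19/3). Reduce: 19 ≡ 1 (mod 3). Now have -(1/3).
(1/3) = 1. Collecting the sign factors: -1.
Second factor (14609/8807):
Reduce the numerator: 14609 ≡ 5802 (mod 8807), so (14609/8807) = (5802/8807).
Factor out 2: 5802 = 2·2901. Since 8807 ≡ 7 (mod 8), (2/8807) = +1. Now have (2901/8807).
2901 ≡ 1 (mod 4), so quadratic reciprocity gives (2901/8807) = (8807/2901). Reduce: 8807 ≡ 104 (mod 2901). Now have (104/2901).
Factor out 2: 104 = 2^3·13. Since 2901 ≡ 5 (mod 8), (2/2901) = -1, and (2/2901)^3 = -1. Now have -(13/2901).
13 ≡ 1 (mod 4), so quadratic reciprocity gives (13/2901) = (2901/13). Reduce: 2901 ≡ 2 (mod 13). Now have -(2/13).
Factor out 2: 2 = 2. Since 13 ≡ 5 (mod 8), (2/13) = -1. Now have (1/13).
(1/13) = 1. Collecting the sign factors: 1.
Product: (-1)·(1) = -1.

-1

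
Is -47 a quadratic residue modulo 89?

(-47|89)
  = (42|89)    [-47 ≡ 42 mod 89]
  = (21|89)    [89 ≡ 1 mod 8 ⇒ (2|89) = +1]
  = (89|21)    [QR: 21 ≡ 1 mod 4, sign kept]
  = (5|21)    [89 ≡ 5 mod 21]
  = (21|5)    [QR: 5 ≡ 1 mod 4, sign kept]
  = (1|5)    [21 ≡ 1 mod 5]
  = 1    [(1|5) = 1]
(-47|89) = 1, and 89 is prime, so -47 is a quadratic residue mod 89.

yes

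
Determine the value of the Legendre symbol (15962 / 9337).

Reduce the numerator: 15962 ≡ 6625 (mod 9337), so (15962 / 9337) = (6625 / 9337).
6625 ≡ 1 (mod 4), so quadratic reciprocity gives (6625 / 9337) = (9337 / 6625). Reduce: 9337 ≡ 2712 (mod 6625). Now have (2712 / 6625).
Factor out 2: 2712 = 2^3·339. Since 6625 ≡ 1 (mod 8), (2 / 6625) = +1, and (2 / 6625)^3 = +1. Now have (339 / 6625).
6625 ≡ 1 (mod 4), so quadratic reciprocity gives (339 / 6625) = (6625 / 339). Reduce: 6625 ≡ 184 (mod 339). Now have (184 / 339).
Factor out 2: 184 = 2^3·23. Since 339 ≡ 3 (mod 8), (2 / 339) = -1, and (2 / 339)^3 = -1. Now have -(23 / 339).
Both 23 ≡ 3 and 339 ≡ 3 (mod 4), so reciprocity gives (23 / 339) = -(339 / 23). Reduce: 339 ≡ 17 (mod 23). Now have (17 / 23).
17 ≡ 1 (mod 4), so quadratic reciprocity gives (17 / 23) = (23 / 17). Reduce: 23 ≡ 6 (mod 17). Now have (6 / 17).
Factor out 2: 6 = 2·3. Since 17 ≡ 1 (mod 8), (2 / 17) = +1. Now have (3 / 17).
17 ≡ 1 (mod 4), so quadratic reciprocity gives (3 / 17) = (17 / 3). Reduce: 17 ≡ 2 (mod 3). Now have (2 / 3).
Factor out 2: 2 = 2. Since 3 ≡ 3 (mod 8), (2 / 3) = -1. Now have -(1 / 3).
(1 / 3) = 1. Collecting the sign factors: -1.

-1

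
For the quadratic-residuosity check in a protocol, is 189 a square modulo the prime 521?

yes

189 ≡ 1 (mod 4), so quadratic reciprocity gives (189/521) = (521/189). Reduce: 521 ≡ 143 (mod 189). Now have (143/189).
189 ≡ 1 (mod 4), so quadratic reciprocity gives (143/189) = (189/143). Reduce: 189 ≡ 46 (mod 143). Now have (46/143).
Factor out 2: 46 = 2·23. Since 143 ≡ 7 (mod 8), (2/143) = +1. Now have (23/143).
Both 23 ≡ 3 and 143 ≡ 3 (mod 4), so reciprocity gives (23/143) = -(143/23). Reduce: 143 ≡ 5 (mod 23). Now have -(5/23).
5 ≡ 1 (mod 4), so quadratic reciprocity gives (5/23) = (23/5). Reduce: 23 ≡ 3 (mod 5). Now have -(3/5).
5 ≡ 1 (mod 4), so quadratic reciprocity gives (3/5) = (5/3). Reduce: 5 ≡ 2 (mod 3). Now have -(2/3).
Factor out 2: 2 = 2. Since 3 ≡ 3 (mod 8), (2/3) = -1. Now have (1/3).
(1/3) = 1. Collecting the sign factors: 1.
The Legendre symbol is 1, so x^2 ≡ 189 (mod 521) has solution.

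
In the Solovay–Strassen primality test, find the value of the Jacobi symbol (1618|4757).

Factor out 2: 1618 = 2·809. Since 4757 ≡ 5 (mod 8), (2|4757) = -1. Now have -(809|4757).
809 ≡ 1 (mod 4), so quadratic reciprocity gives (809|4757) = (4757|809). Reduce: 4757 ≡ 712 (mod 809). Now have -(712|809).
Factor out 2: 712 = 2^3·89. Since 809 ≡ 1 (mod 8), (2|809) = +1, and (2|809)^3 = +1. Now have -(89|809).
89 ≡ 1 (mod 4), so quadratic reciprocity gives (89|809) = (809|89). Reduce: 809 ≡ 8 (mod 89). Now have -(8|89).
Factor out 2: 8 = 2^3. Since 89 ≡ 1 (mod 8), (2|89) = +1, and (2|89)^3 = +1. Now have -(1|89).
(1|89) = 1. Collecting the sign factors: -1.

-1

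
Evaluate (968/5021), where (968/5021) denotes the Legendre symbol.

-1

(968/5021)
  = -(121/5021)    [5021 ≡ 5 mod 8 ⇒ (2/5021)^3 = -1]
  = -(5021/121)    [QR: 121 ≡ 1 mod 4, sign kept]
  = -(60/121)    [5021 ≡ 60 mod 121]
  = -(15/121)    [121 ≡ 1 mod 8 ⇒ (2/121)^2 = +1]
  = -(121/15)    [QR: 121 ≡ 1 mod 4, sign kept]
  = -(1/15)    [121 ≡ 1 mod 15]
  = -1    [(1/15) = 1]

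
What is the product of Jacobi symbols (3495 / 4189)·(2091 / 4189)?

-1

By multiplicativity, (3495·2091 / 4189) = (3495 / 4189)·(2091 / 4189).
First factor (3495 / 4189):
4189 ≡ 1 (mod 4), so quadratic reciprocity gives (3495 / 4189) = (4189 / 3495). Reduce: 4189 ≡ 694 (mod 3495). Now have (694 / 3495).
Factor out 2: 694 = 2·347. Since 3495 ≡ 7 (mod 8), (2 / 3495) = +1. Now have (347 / 3495).
Both 347 ≡ 3 and 3495 ≡ 3 (mod 4), so reciprocity gives (347 / 3495) = -(3495 / 347). Reduce: 3495 ≡ 25 (mod 347). Now have -(25 / 347).
25 ≡ 1 (mod 4), so quadratic reciprocity gives (25 / 347) = (347 / 25). Reduce: 347 ≡ 22 (mod 25). Now have -(22 / 25).
Factor out 2: 22 = 2·11. Since 25 ≡ 1 (mod 8), (2 / 25) = +1. Now have -(11 / 25).
25 ≡ 1 (mod 4), so quadratic reciprocity gives (11 / 25) = (25 / 11). Reduce: 25 ≡ 3 (mod 11). Now have -(3 / 11).
Both 3 ≡ 3 and 11 ≡ 3 (mod 4), so reciprocity gives (3 / 11) = -(11 / 3). Reduce: 11 ≡ 2 (mod 3). Now have (2 / 3).
Factor out 2: 2 = 2. Since 3 ≡ 3 (mod 8), (2 / 3) = -1. Now have -(1 / 3).
(1 / 3) = 1. Collecting the sign factors: -1.
Second factor (2091 / 4189):
4189 ≡ 1 (mod 4), so quadratic reciprocity gives (2091 / 4189) = (4189 / 2091). Reduce: 4189 ≡ 7 (mod 2091). Now have (7 / 2091).
Both 7 ≡ 3 and 2091 ≡ 3 (mod 4), so reciprocity gives (7 / 2091) = -(2091 / 7). Reduce: 2091 ≡ 5 (mod 7). Now have -(5 / 7).
5 ≡ 1 (mod 4), so quadratic reciprocity gives (5 / 7) = (7 / 5). Reduce: 7 ≡ 2 (mod 5). Now have -(2 / 5).
Factor out 2: 2 = 2. Since 5 ≡ 5 (mod 8), (2 / 5) = -1. Now have (1 / 5).
(1 / 5) = 1. Collecting the sign factors: 1.
Product: (-1)·(1) = -1.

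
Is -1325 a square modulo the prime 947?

(-1325/947)
  = -(1325/947)    [947 ≡ 3 mod 4 ⇒ (-1/947) = -1]
  = -(378/947)    [1325 ≡ 378 mod 947]
  = (189/947)    [947 ≡ 3 mod 8 ⇒ (2/947) = -1]
  = (947/189)    [QR: 189 ≡ 1 mod 4, sign kept]
  = (2/189)    [947 ≡ 2 mod 189]
  = -(1/189)    [189 ≡ 5 mod 8 ⇒ (2/189) = -1]
  = -1    [(1/189) = 1]
(-1325/947) = -1, and 947 is prime, so -1325 is not a quadratic residue mod 947.

no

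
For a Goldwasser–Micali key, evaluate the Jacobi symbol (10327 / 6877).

0

Reduce the numerator: 10327 ≡ 3450 (mod 6877), so (10327 / 6877) = (3450 / 6877).
Factor out 2: 3450 = 2·1725. Since 6877 ≡ 5 (mod 8), (2 / 6877) = -1. Now have -(1725 / 6877).
1725 ≡ 1 (mod 4), so quadratic reciprocity gives (1725 / 6877) = (6877 / 1725). Reduce: 6877 ≡ 1702 (mod 1725). Now have -(1702 / 1725).
Factor out 2: 1702 = 2·851. Since 1725 ≡ 5 (mod 8), (2 / 1725) = -1. Now have (851 / 1725).
1725 ≡ 1 (mod 4), so quadratic reciprocity gives (851 / 1725) = (1725 / 851). Reduce: 1725 ≡ 23 (mod 851). Now have (23 / 851).
Both 23 ≡ 3 and 851 ≡ 3 (mod 4), so reciprocity gives (23 / 851) = -(851 / 23). Reduce: 851 ≡ 0 (mod 23). Now have -(0 / 23).
The numerator is now 0 with denominator 23 > 1: the symbol is 0.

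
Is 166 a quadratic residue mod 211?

no

(166/211)
  = -(83/211)    [211 ≡ 3 mod 8 ⇒ (2/211) = -1]
  = (211/83)    [QR: both ≡ 3 mod 4, sign flips]
  = (45/83)    [211 ≡ 45 mod 83]
  = (83/45)    [QR: 45 ≡ 1 mod 4, sign kept]
  = (38/45)    [83 ≡ 38 mod 45]
  = -(19/45)    [45 ≡ 5 mod 8 ⇒ (2/45) = -1]
  = -(45/19)    [QR: 45 ≡ 1 mod 4, sign kept]
  = -(7/19)    [45 ≡ 7 mod 19]
  = (19/7)    [QR: both ≡ 3 mod 4, sign flips]
  = (5/7)    [19 ≡ 5 mod 7]
  = (7/5)    [QR: 5 ≡ 1 mod 4, sign kept]
  = (2/5)    [7 ≡ 2 mod 5]
  = -(1/5)    [5 ≡ 5 mod 8 ⇒ (2/5) = -1]
  = -1    [(1/5) = 1]
(166/211) = -1, and 211 is prime, so 166 is not a quadratic residue mod 211.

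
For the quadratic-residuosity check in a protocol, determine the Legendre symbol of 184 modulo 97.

Reduce the numerator: 184 ≡ 87 (mod 97), so (184 / 97) = (87 / 97).
97 ≡ 1 (mod 4), so quadratic reciprocity gives (87 / 97) = (97 / 87). Reduce: 97 ≡ 10 (mod 87). Now have (10 / 87).
Factor out 2: 10 = 2·5. Since 87 ≡ 7 (mod 8), (2 / 87) = +1. Now have (5 / 87).
5 ≡ 1 (mod 4), so quadratic reciprocity gives (5 / 87) = (87 / 5). Reduce: 87 ≡ 2 (mod 5). Now have (2 / 5).
Factor out 2: 2 = 2. Since 5 ≡ 5 (mod 8), (2 / 5) = -1. Now have -(1 / 5).
(1 / 5) = 1. Collecting the sign factors: -1.

-1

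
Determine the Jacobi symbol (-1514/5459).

1

(-1514/5459)
  = (3945/5459)    [-1514 ≡ 3945 mod 5459]
  = (5459/3945)    [QR: 3945 ≡ 1 mod 4, sign kept]
  = (1514/3945)    [5459 ≡ 1514 mod 3945]
  = (757/3945)    [3945 ≡ 1 mod 8 ⇒ (2/3945) = +1]
  = (3945/757)    [QR: 757 ≡ 1 mod 4, sign kept]
  = (160/757)    [3945 ≡ 160 mod 757]
  = -(5/757)    [757 ≡ 5 mod 8 ⇒ (2/757)^5 = -1]
  = -(757/5)    [QR: 5 ≡ 1 mod 4, sign kept]
  = -(2/5)    [757 ≡ 2 mod 5]
  = (1/5)    [5 ≡ 5 mod 8 ⇒ (2/5) = -1]
  = 1    [(1/5) = 1]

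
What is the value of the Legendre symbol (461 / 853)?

(461 / 853)
  = (853 / 461)    [QR: 461 ≡ 1 mod 4, sign kept]
  = (392 / 461)    [853 ≡ 392 mod 461]
  = -(49 / 461)    [461 ≡ 5 mod 8 ⇒ (2 / 461)^3 = -1]
  = -(461 / 49)    [QR: 49 ≡ 1 mod 4, sign kept]
  = -(20 / 49)    [461 ≡ 20 mod 49]
  = -(5 / 49)    [49 ≡ 1 mod 8 ⇒ (2 / 49)^2 = +1]
  = -(49 / 5)    [QR: 5 ≡ 1 mod 4, sign kept]
  = -(4 / 5)    [49 ≡ 4 mod 5]
  = -(1 / 5)    [5 ≡ 5 mod 8 ⇒ (2 / 5)^2 = +1]
  = -1    [(1 / 5) = 1]

-1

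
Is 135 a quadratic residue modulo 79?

Reduce the numerator: 135 ≡ 56 (mod 79), so (135/79) = (56/79).
Factor out 2: 56 = 2^3·7. Since 79 ≡ 7 (mod 8), (2/79) = +1, and (2/79)^3 = +1. Now have (7/79).
Both 7 ≡ 3 and 79 ≡ 3 (mod 4), so reciprocity gives (7/79) = -(79/7). Reduce: 79 ≡ 2 (mod 7). Now have -(2/7).
Factor out 2: 2 = 2. Since 7 ≡ 7 (mod 8), (2/7) = +1. Now have -(1/7).
(1/7) = 1. Collecting the sign factors: -1.
(135/79) = -1, and 79 is prime, so 135 is not a quadratic residue mod 79.

no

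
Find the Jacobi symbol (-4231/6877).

Reduce the numerator: -4231 ≡ 2646 (mod 6877), so (-4231/6877) = (2646/6877).
Factor out 2: 2646 = 2·1323. Since 6877 ≡ 5 (mod 8), (2/6877) = -1. Now have -(1323/6877).
6877 ≡ 1 (mod 4), so quadratic reciprocity gives (1323/6877) = (6877/1323). Reduce: 6877 ≡ 262 (mod 1323). Now have -(262/1323).
Factor out 2: 262 = 2·131. Since 1323 ≡ 3 (mod 8), (2/1323) = -1. Now have (131/1323).
Both 131 ≡ 3 and 1323 ≡ 3 (mod 4), so reciprocity gives (131/1323) = -(1323/131). Reduce: 1323 ≡ 13 (mod 131). Now have -(13/131).
13 ≡ 1 (mod 4), so quadratic reciprocity gives (13/131) = (131/13). Reduce: 131 ≡ 1 (mod 13). Now have -(1/13).
(1/13) = 1. Collecting the sign factors: -1.

-1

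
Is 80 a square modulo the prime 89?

yes

Factor out 2: 80 = 2^4·5. Since 89 ≡ 1 (mod 8), (2/89) = +1, and (2/89)^4 = +1. Now have (5/89).
5 ≡ 1 (mod 4), so quadratic reciprocity gives (5/89) = (89/5). Reduce: 89 ≡ 4 (mod 5). Now have (4/5).
Factor out 2: 4 = 2^2. Since 5 ≡ 5 (mod 8), (2/5) = -1, and (2/5)^2 = +1. Now have (1/5).
(1/5) = 1. Collecting the sign factors: 1.
(80/89) = 1, and 89 is prime, so 80 is a quadratic residue mod 89.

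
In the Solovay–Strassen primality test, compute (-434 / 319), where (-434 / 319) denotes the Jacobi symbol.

(-434 / 319)
  = (204 / 319)    [-434 ≡ 204 mod 319]
  = (51 / 319)    [319 ≡ 7 mod 8 ⇒ (2 / 319)^2 = +1]
  = -(319 / 51)    [QR: both ≡ 3 mod 4, sign flips]
  = -(13 / 51)    [319 ≡ 13 mod 51]
  = -(51 / 13)    [QR: 13 ≡ 1 mod 4, sign kept]
  = -(12 / 13)    [51 ≡ 12 mod 13]
  = -(3 / 13)    [13 ≡ 5 mod 8 ⇒ (2 / 13)^2 = +1]
  = -(13 / 3)    [QR: 13 ≡ 1 mod 4, sign kept]
  = -(1 / 3)    [13 ≡ 1 mod 3]
  = -1    [(1 / 3) = 1]

-1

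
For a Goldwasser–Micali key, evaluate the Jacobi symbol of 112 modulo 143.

Factor out 2: 112 = 2^4·7. Since 143 ≡ 7 (mod 8), (2 / 143) = +1, and (2 / 143)^4 = +1. Now have (7 / 143).
Both 7 ≡ 3 and 143 ≡ 3 (mod 4), so reciprocity gives (7 / 143) = -(143 / 7). Reduce: 143 ≡ 3 (mod 7). Now have -(3 / 7).
Both 3 ≡ 3 and 7 ≡ 3 (mod 4), so reciprocity gives (3 / 7) = -(7 / 3). Reduce: 7 ≡ 1 (mod 3). Now have (1 / 3).
(1 / 3) = 1. Collecting the sign factors: 1.

1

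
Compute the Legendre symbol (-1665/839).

Pull out -1: (-1665/839) = (-1/839)·(1665/839). Since 839 ≡ 3 (mod 4), (-1/839) = -1. Now have -(1665/839).
Reduce the numerator: 1665 ≡ 826 (mod 839), so (1665/839) = (826/839).
Factor out 2: 826 = 2·413. Since 839 ≡ 7 (mod 8), (2/839) = +1. Now have -(413/839).
413 ≡ 1 (mod 4), so quadratic reciprocity gives (413/839) = (839/413). Reduce: 839 ≡ 13 (mod 413). Now have -(13/413).
13 ≡ 1 (mod 4), so quadratic reciprocity gives (13/413) = (413/13). Reduce: 413 ≡ 10 (mod 13). Now have -(10/13).
Factor out 2: 10 = 2·5. Since 13 ≡ 5 (mod 8), (2/13) = -1. Now have (5/13).
5 ≡ 1 (mod 4), so quadratic reciprocity gives (5/13) = (13/5). Reduce: 13 ≡ 3 (mod 5). Now have (3/5).
5 ≡ 1 (mod 4), so quadratic reciprocity gives (3/5) = (5/3). Reduce: 5 ≡ 2 (mod 3). Now have (2/3).
Factor out 2: 2 = 2. Since 3 ≡ 3 (mod 8), (2/3) = -1. Now have -(1/3).
(1/3) = 1. Collecting the sign factors: -1.

-1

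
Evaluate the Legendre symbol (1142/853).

Reduce the numerator: 1142 ≡ 289 (mod 853), so (1142/853) = (289/853).
289 ≡ 1 (mod 4), so quadratic reciprocity gives (289/853) = (853/289). Reduce: 853 ≡ 275 (mod 289). Now have (275/289).
289 ≡ 1 (mod 4), so quadratic reciprocity gives (275/289) = (289/275). Reduce: 289 ≡ 14 (mod 275). Now have (14/275).
Factor out 2: 14 = 2·7. Since 275 ≡ 3 (mod 8), (2/275) = -1. Now have -(7/275).
Both 7 ≡ 3 and 275 ≡ 3 (mod 4), so reciprocity gives (7/275) = -(275/7). Reduce: 275 ≡ 2 (mod 7). Now have (2/7).
Factor out 2: 2 = 2. Since 7 ≡ 7 (mod 8), (2/7) = +1. Now have (1/7).
(1/7) = 1. Collecting the sign factors: 1.

1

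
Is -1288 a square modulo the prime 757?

yes

(-1288/757)
  = (1288/757)    [757 ≡ 1 mod 4 ⇒ (-1/757) = +1]
  = (531/757)    [1288 ≡ 531 mod 757]
  = (757/531)    [QR: 757 ≡ 1 mod 4, sign kept]
  = (226/531)    [757 ≡ 226 mod 531]
  = -(113/531)    [531 ≡ 3 mod 8 ⇒ (2/531) = -1]
  = -(531/113)    [QR: 113 ≡ 1 mod 4, sign kept]
  = -(79/113)    [531 ≡ 79 mod 113]
  = -(113/79)    [QR: 113 ≡ 1 mod 4, sign kept]
  = -(34/79)    [113 ≡ 34 mod 79]
  = -(17/79)    [79 ≡ 7 mod 8 ⇒ (2/79) = +1]
  = -(79/17)    [QR: 17 ≡ 1 mod 4, sign kept]
  = -(11/17)    [79 ≡ 11 mod 17]
  = -(17/11)    [QR: 17 ≡ 1 mod 4, sign kept]
  = -(6/11)    [17 ≡ 6 mod 11]
  = (3/11)    [11 ≡ 3 mod 8 ⇒ (2/11) = -1]
  = -(11/3)    [QR: both ≡ 3 mod 4, sign flips]
  = -(2/3)    [11 ≡ 2 mod 3]
  = (1/3)    [3 ≡ 3 mod 8 ⇒ (2/3) = -1]
  = 1    [(1/3) = 1]
The Legendre symbol is 1, so x^2 ≡ -1288 (mod 757) has solution.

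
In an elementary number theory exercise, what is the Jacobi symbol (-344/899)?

(-344/899)
  = (555/899)    [-344 ≡ 555 mod 899]
  = -(899/555)    [QR: both ≡ 3 mod 4, sign flips]
  = -(344/555)    [899 ≡ 344 mod 555]
  = (43/555)    [555 ≡ 3 mod 8 ⇒ (2/555)^3 = -1]
  = -(555/43)    [QR: both ≡ 3 mod 4, sign flips]
  = -(39/43)    [555 ≡ 39 mod 43]
  = (43/39)    [QR: both ≡ 3 mod 4, sign flips]
  = (4/39)    [43 ≡ 4 mod 39]
  = (1/39)    [39 ≡ 7 mod 8 ⇒ (2/39)^2 = +1]
  = 1    [(1/39) = 1]

1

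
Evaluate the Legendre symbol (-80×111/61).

By multiplicativity, (-80·111/61) = (-80/61)·(111/61).
First factor (-80/61):
Reduce the numerator: -80 ≡ 42 (mod 61), so (-80/61) = (42/61).
Factor out 2: 42 = 2·21. Since 61 ≡ 5 (mod 8), (2/61) = -1. Now have -(21/61).
21 ≡ 1 (mod 4), so quadratic reciprocity gives (21/61) = (61/21). Reduce: 61 ≡ 19 (mod 21). Now have -(19/21).
21 ≡ 1 (mod 4), so quadratic reciprocity gives (19/21) = (21/19). Reduce: 21 ≡ 2 (mod 19). Now have -(2/19).
Factor out 2: 2 = 2. Since 19 ≡ 3 (mod 8), (2/19) = -1. Now have (1/19).
(1/19) = 1. Collecting the sign factors: 1.
Second factor (111/61):
Reduce the numerator: 111 ≡ 50 (mod 61), so (111/61) = (50/61).
Factor out 2: 50 = 2·25. Since 61 ≡ 5 (mod 8), (2/61) = -1. Now have -(25/61).
25 ≡ 1 (mod 4), so quadratic reciprocity gives (25/61) = (61/25). Reduce: 61 ≡ 11 (mod 25). Now have -(11/25).
25 ≡ 1 (mod 4), so quadratic reciprocity gives (11/25) = (25/11). Reduce: 25 ≡ 3 (mod 11). Now have -(3/11).
Both 3 ≡ 3 and 11 ≡ 3 (mod 4), so reciprocity gives (3/11) = -(11/3). Reduce: 11 ≡ 2 (mod 3). Now have (2/3).
Factor out 2: 2 = 2. Since 3 ≡ 3 (mod 8), (2/3) = -1. Now have -(1/3).
(1/3) = 1. Collecting the sign factors: -1.
Product: (1)·(-1) = -1.

-1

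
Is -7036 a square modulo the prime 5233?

no

(-7036|5233)
  = (3430|5233)    [-7036 ≡ 3430 mod 5233]
  = (1715|5233)    [5233 ≡ 1 mod 8 ⇒ (2|5233) = +1]
  = (5233|1715)    [QR: 5233 ≡ 1 mod 4, sign kept]
  = (88|1715)    [5233 ≡ 88 mod 1715]
  = -(11|1715)    [1715 ≡ 3 mod 8 ⇒ (2|1715)^3 = -1]
  = (1715|11)    [QR: both ≡ 3 mod 4, sign flips]
  = (10|11)    [1715 ≡ 10 mod 11]
  = -(5|11)    [11 ≡ 3 mod 8 ⇒ (2|11) = -1]
  = -(11|5)    [QR: 5 ≡ 1 mod 4, sign kept]
  = -(1|5)    [11 ≡ 1 mod 5]
  = -1    [(1|5) = 1]
(-7036|5233) = -1, and 5233 is prime, so -7036 is not a quadratic residue mod 5233.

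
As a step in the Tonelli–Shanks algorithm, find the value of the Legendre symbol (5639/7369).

(5639/7369)
  = (7369/5639)    [QR: 7369 ≡ 1 mod 4, sign kept]
  = (1730/5639)    [7369 ≡ 1730 mod 5639]
  = (865/5639)    [5639 ≡ 7 mod 8 ⇒ (2/5639) = +1]
  = (5639/865)    [QR: 865 ≡ 1 mod 4, sign kept]
  = (449/865)    [5639 ≡ 449 mod 865]
  = (865/449)    [QR: 449 ≡ 1 mod 4, sign kept]
  = (416/449)    [865 ≡ 416 mod 449]
  = (13/449)    [449 ≡ 1 mod 8 ⇒ (2/449)^5 = +1]
  = (449/13)    [QR: 13 ≡ 1 mod 4, sign kept]
  = (7/13)    [449 ≡ 7 mod 13]
  = (13/7)    [QR: 13 ≡ 1 mod 4, sign kept]
  = (6/7)    [13 ≡ 6 mod 7]
  = (3/7)    [7 ≡ 7 mod 8 ⇒ (2/7) = +1]
  = -(7/3)    [QR: both ≡ 3 mod 4, sign flips]
  = -(1/3)    [7 ≡ 1 mod 3]
  = -1    [(1/3) = 1]

-1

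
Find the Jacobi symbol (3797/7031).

(3797/7031)
  = (7031/3797)    [QR: 3797 ≡ 1 mod 4, sign kept]
  = (3234/3797)    [7031 ≡ 3234 mod 3797]
  = -(1617/3797)    [3797 ≡ 5 mod 8 ⇒ (2/3797) = -1]
  = -(3797/1617)    [QR: 1617 ≡ 1 mod 4, sign kept]
  = -(563/1617)    [3797 ≡ 563 mod 1617]
  = -(1617/563)    [QR: 1617 ≡ 1 mod 4, sign kept]
  = -(491/563)    [1617 ≡ 491 mod 563]
  = (563/491)    [QR: both ≡ 3 mod 4, sign flips]
  = (72/491)    [563 ≡ 72 mod 491]
  = -(9/491)    [491 ≡ 3 mod 8 ⇒ (2/491)^3 = -1]
  = -(491/9)    [QR: 9 ≡ 1 mod 4, sign kept]
  = -(5/9)    [491 ≡ 5 mod 9]
  = -(9/5)    [QR: 5 ≡ 1 mod 4, sign kept]
  = -(4/5)    [9 ≡ 4 mod 5]
  = -(1/5)    [5 ≡ 5 mod 8 ⇒ (2/5)^2 = +1]
  = -1    [(1/5) = 1]

-1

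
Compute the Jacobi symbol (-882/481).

1

(-882/481)
  = (80/481)    [-882 ≡ 80 mod 481]
  = (5/481)    [481 ≡ 1 mod 8 ⇒ (2/481)^4 = +1]
  = (481/5)    [QR: 5 ≡ 1 mod 4, sign kept]
  = (1/5)    [481 ≡ 1 mod 5]
  = 1    [(1/5) = 1]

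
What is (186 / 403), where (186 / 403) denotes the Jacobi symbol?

0

Factor out 2: 186 = 2·93. Since 403 ≡ 3 (mod 8), (2 / 403) = -1. Now have -(93 / 403).
93 ≡ 1 (mod 4), so quadratic reciprocity gives (93 / 403) = (403 / 93). Reduce: 403 ≡ 31 (mod 93). Now have -(31 / 93).
93 ≡ 1 (mod 4), so quadratic reciprocity gives (31 / 93) = (93 / 31). Reduce: 93 ≡ 0 (mod 31). Now have -(0 / 31).
The numerator is now 0 with denominator 31 > 1: the symbol is 0.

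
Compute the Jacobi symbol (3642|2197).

(3642|2197)
  = (1445|2197)    [3642 ≡ 1445 mod 2197]
  = (2197|1445)    [QR: 1445 ≡ 1 mod 4, sign kept]
  = (752|1445)    [2197 ≡ 752 mod 1445]
  = (47|1445)    [1445 ≡ 5 mod 8 ⇒ (2|1445)^4 = +1]
  = (1445|47)    [QR: 1445 ≡ 1 mod 4, sign kept]
  = (35|47)    [1445 ≡ 35 mod 47]
  = -(47|35)    [QR: both ≡ 3 mod 4, sign flips]
  = -(12|35)    [47 ≡ 12 mod 35]
  = -(3|35)    [35 ≡ 3 mod 8 ⇒ (2|35)^2 = +1]
  = (35|3)    [QR: both ≡ 3 mod 4, sign flips]
  = (2|3)    [35 ≡ 2 mod 3]
  = -(1|3)    [3 ≡ 3 mod 8 ⇒ (2|3) = -1]
  = -1    [(1|3) = 1]

-1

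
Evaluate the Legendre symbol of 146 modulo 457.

1

Factor out 2: 146 = 2·73. Since 457 ≡ 1 (mod 8), (2|457) = +1. Now have (73|457).
73 ≡ 1 (mod 4), so quadratic reciprocity gives (73|457) = (457|73). Reduce: 457 ≡ 19 (mod 73). Now have (19|73).
73 ≡ 1 (mod 4), so quadratic reciprocity gives (19|73) = (73|19). Reduce: 73 ≡ 16 (mod 19). Now have (16|19).
Factor out 2: 16 = 2^4. Since 19 ≡ 3 (mod 8), (2|19) = -1, and (2|19)^4 = +1. Now have (1|19).
(1|19) = 1. Collecting the sign factors: 1.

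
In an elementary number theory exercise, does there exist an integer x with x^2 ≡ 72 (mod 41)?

yes

(72/41)
  = (31/41)    [72 ≡ 31 mod 41]
  = (41/31)    [QR: 41 ≡ 1 mod 4, sign kept]
  = (10/31)    [41 ≡ 10 mod 31]
  = (5/31)    [31 ≡ 7 mod 8 ⇒ (2/31) = +1]
  = (31/5)    [QR: 5 ≡ 1 mod 4, sign kept]
  = (1/5)    [31 ≡ 1 mod 5]
  = 1    [(1/5) = 1]
The Legendre symbol is 1, so x^2 ≡ 72 (mod 41) has solution.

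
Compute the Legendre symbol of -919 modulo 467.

-1

Reduce the numerator: -919 ≡ 15 (mod 467), so (-919/467) = (15/467).
Both 15 ≡ 3 and 467 ≡ 3 (mod 4), so reciprocity gives (15/467) = -(467/15). Reduce: 467 ≡ 2 (mod 15). Now have -(2/15).
Factor out 2: 2 = 2. Since 15 ≡ 7 (mod 8), (2/15) = +1. Now have -(1/15).
(1/15) = 1. Collecting the sign factors: -1.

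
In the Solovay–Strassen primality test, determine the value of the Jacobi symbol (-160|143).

(-160|143)
  = (126|143)    [-160 ≡ 126 mod 143]
  = (63|143)    [143 ≡ 7 mod 8 ⇒ (2|143) = +1]
  = -(143|63)    [QR: both ≡ 3 mod 4, sign flips]
  = -(17|63)    [143 ≡ 17 mod 63]
  = -(63|17)    [QR: 17 ≡ 1 mod 4, sign kept]
  = -(12|17)    [63 ≡ 12 mod 17]
  = -(3|17)    [17 ≡ 1 mod 8 ⇒ (2|17)^2 = +1]
  = -(17|3)    [QR: 17 ≡ 1 mod 4, sign kept]
  = -(2|3)    [17 ≡ 2 mod 3]
  = (1|3)    [3 ≡ 3 mod 8 ⇒ (2|3) = -1]
  = 1    [(1|3) = 1]

1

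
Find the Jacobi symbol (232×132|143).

By multiplicativity, (232·132|143) = (232|143)·(132|143).
First factor (232|143):
(232|143)
  = (89|143)    [232 ≡ 89 mod 143]
  = (143|89)    [QR: 89 ≡ 1 mod 4, sign kept]
  = (54|89)    [143 ≡ 54 mod 89]
  = (27|89)    [89 ≡ 1 mod 8 ⇒ (2|89) = +1]
  = (89|27)    [QR: 89 ≡ 1 mod 4, sign kept]
  = (8|27)    [89 ≡ 8 mod 27]
  = -(1|27)    [27 ≡ 3 mod 8 ⇒ (2|27)^3 = -1]
  = -1    [(1|27) = 1]
Second factor (132|143):
(132|143)
  = (33|143)    [143 ≡ 7 mod 8 ⇒ (2|143)^2 = +1]
  = (143|33)    [QR: 33 ≡ 1 mod 4, sign kept]
  = (11|33)    [143 ≡ 11 mod 33]
  = (33|11)    [QR: 33 ≡ 1 mod 4, sign kept]
  = (0|11)    [33 ≡ 0 mod 11]
  = 0    [numerator 0, gcd > 1]
Product: (-1)·(0) = 0.

0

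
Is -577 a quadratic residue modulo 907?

yes

(-577/907)
  = (330/907)    [-577 ≡ 330 mod 907]
  = -(165/907)    [907 ≡ 3 mod 8 ⇒ (2/907) = -1]
  = -(907/165)    [QR: 165 ≡ 1 mod 4, sign kept]
  = -(82/165)    [907 ≡ 82 mod 165]
  = (41/165)    [165 ≡ 5 mod 8 ⇒ (2/165) = -1]
  = (165/41)    [QR: 41 ≡ 1 mod 4, sign kept]
  = (1/41)    [165 ≡ 1 mod 41]
  = 1    [(1/41) = 1]
(-577/907) = 1, and 907 is prime, so -577 is a quadratic residue mod 907.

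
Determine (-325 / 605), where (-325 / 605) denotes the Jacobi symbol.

Reduce the numerator: -325 ≡ 280 (mod 605), so (-325 / 605) = (280 / 605).
Factor out 2: 280 = 2^3·35. Since 605 ≡ 5 (mod 8), (2 / 605) = -1, and (2 / 605)^3 = -1. Now have -(35 / 605).
605 ≡ 1 (mod 4), so quadratic reciprocity gives (35 / 605) = (605 / 35). Reduce: 605 ≡ 10 (mod 35). Now have -(10 / 35).
Factor out 2: 10 = 2·5. Since 35 ≡ 3 (mod 8), (2 / 35) = -1. Now have (5 / 35).
5 ≡ 1 (mod 4), so quadratic reciprocity gives (5 / 35) = (35 / 5). Reduce: 35 ≡ 0 (mod 5). Now have (0 / 5).
The numerator is now 0 with denominator 5 > 1: the symbol is 0.

0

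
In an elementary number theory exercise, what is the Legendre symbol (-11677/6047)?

1

(-11677/6047)
  = (417/6047)    [-11677 ≡ 417 mod 6047]
  = (6047/417)    [QR: 417 ≡ 1 mod 4, sign kept]
  = (209/417)    [6047 ≡ 209 mod 417]
  = (417/209)    [QR: 209 ≡ 1 mod 4, sign kept]
  = (208/209)    [417 ≡ 208 mod 209]
  = (13/209)    [209 ≡ 1 mod 8 ⇒ (2/209)^4 = +1]
  = (209/13)    [QR: 13 ≡ 1 mod 4, sign kept]
  = (1/13)    [209 ≡ 1 mod 13]
  = 1    [(1/13) = 1]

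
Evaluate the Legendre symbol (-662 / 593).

(-662 / 593)
  = (524 / 593)    [-662 ≡ 524 mod 593]
  = (131 / 593)    [593 ≡ 1 mod 8 ⇒ (2 / 593)^2 = +1]
  = (593 / 131)    [QR: 593 ≡ 1 mod 4, sign kept]
  = (69 / 131)    [593 ≡ 69 mod 131]
  = (131 / 69)    [QR: 69 ≡ 1 mod 4, sign kept]
  = (62 / 69)    [131 ≡ 62 mod 69]
  = -(31 / 69)    [69 ≡ 5 mod 8 ⇒ (2 / 69) = -1]
  = -(69 / 31)    [QR: 69 ≡ 1 mod 4, sign kept]
  = -(7 / 31)    [69 ≡ 7 mod 31]
  = (31 / 7)    [QR: both ≡ 3 mod 4, sign flips]
  = (3 / 7)    [31 ≡ 3 mod 7]
  = -(7 / 3)    [QR: both ≡ 3 mod 4, sign flips]
  = -(1 / 3)    [7 ≡ 1 mod 3]
  = -1    [(1 / 3) = 1]

-1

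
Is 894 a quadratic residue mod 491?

Reduce the numerator: 894 ≡ 403 (mod 491), so (894/491) = (403/491).
Both 403 ≡ 3 and 491 ≡ 3 (mod 4), so reciprocity gives (403/491) = -(491/403). Reduce: 491 ≡ 88 (mod 403). Now have -(88/403).
Factor out 2: 88 = 2^3·11. Since 403 ≡ 3 (mod 8), (2/403) = -1, and (2/403)^3 = -1. Now have (11/403).
Both 11 ≡ 3 and 403 ≡ 3 (mod 4), so reciprocity gives (11/403) = -(403/11). Reduce: 403 ≡ 7 (mod 11). Now have -(7/11).
Both 7 ≡ 3 and 11 ≡ 3 (mod 4), so reciprocity gives (7/11) = -(11/7). Reduce: 11 ≡ 4 (mod 7). Now have (4/7).
Factor out 2: 4 = 2^2. Since 7 ≡ 7 (mod 8), (2/7) = +1, and (2/7)^2 = +1. Now have (1/7).
(1/7) = 1. Collecting the sign factors: 1.
(894/491) = 1, and 491 is prime, so 894 is a quadratic residue mod 491.

yes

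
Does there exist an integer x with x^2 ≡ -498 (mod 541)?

Pull out -1: (-498|541) = (-1|541)·(498|541). Since 541 ≡ 1 (mod 4), (-1|541) = +1. Now have (498|541).
Factor out 2: 498 = 2·249. Since 541 ≡ 5 (mod 8), (2|541) = -1. Now have -(249|541).
249 ≡ 1 (mod 4), so quadratic reciprocity gives (249|541) = (541|249). Reduce: 541 ≡ 43 (mod 249). Now have -(43|249).
249 ≡ 1 (mod 4), so quadratic reciprocity gives (43|249) = (249|43). Reduce: 249 ≡ 34 (mod 43). Now have -(34|43).
Factor out 2: 34 = 2·17. Since 43 ≡ 3 (mod 8), (2|43) = -1. Now have (17|43).
17 ≡ 1 (mod 4), so quadratic reciprocity gives (17|43) = (43|17). Reduce: 43 ≡ 9 (mod 17). Now have (9|17).
9 ≡ 1 (mod 4), so quadratic reciprocity gives (9|17) = (17|9). Reduce: 17 ≡ 8 (mod 9). Now have (8|9).
Factor out 2: 8 = 2^3. Since 9 ≡ 1 (mod 8), (2|9) = +1, and (2|9)^3 = +1. Now have (1|9).
(1|9) = 1. Collecting the sign factors: 1.
The Legendre symbol is 1, so x^2 ≡ -498 (mod 541) has solution.

yes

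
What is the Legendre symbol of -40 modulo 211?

1

(-40/211)
  = -(40/211)    [211 ≡ 3 mod 4 ⇒ (-1/211) = -1]
  = (5/211)    [211 ≡ 3 mod 8 ⇒ (2/211)^3 = -1]
  = (211/5)    [QR: 5 ≡ 1 mod 4, sign kept]
  = (1/5)    [211 ≡ 1 mod 5]
  = 1    [(1/5) = 1]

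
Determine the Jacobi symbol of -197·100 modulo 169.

1

By multiplicativity, (-197·100 / 169) = (-197 / 169)·(100 / 169).
First factor (-197 / 169):
(-197 / 169)
  = (141 / 169)    [-197 ≡ 141 mod 169]
  = (169 / 141)    [QR: 141 ≡ 1 mod 4, sign kept]
  = (28 / 141)    [169 ≡ 28 mod 141]
  = (7 / 141)    [141 ≡ 5 mod 8 ⇒ (2 / 141)^2 = +1]
  = (141 / 7)    [QR: 141 ≡ 1 mod 4, sign kept]
  = (1 / 7)    [141 ≡ 1 mod 7]
  = 1    [(1 / 7) = 1]
Second factor (100 / 169):
(100 / 169)
  = (25 / 169)    [169 ≡ 1 mod 8 ⇒ (2 / 169)^2 = +1]
  = (169 / 25)    [QR: 25 ≡ 1 mod 4, sign kept]
  = (19 / 25)    [169 ≡ 19 mod 25]
  = (25 / 19)    [QR: 25 ≡ 1 mod 4, sign kept]
  = (6 / 19)    [25 ≡ 6 mod 19]
  = -(3 / 19)    [19 ≡ 3 mod 8 ⇒ (2 / 19) = -1]
  = (19 / 3)    [QR: both ≡ 3 mod 4, sign flips]
  = (1 / 3)    [19 ≡ 1 mod 3]
  = 1    [(1 / 3) = 1]
Product: (1)·(1) = 1.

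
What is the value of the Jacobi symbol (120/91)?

Reduce the numerator: 120 ≡ 29 (mod 91), so (120/91) = (29/91).
29 ≡ 1 (mod 4), so quadratic reciprocity gives (29/91) = (91/29). Reduce: 91 ≡ 4 (mod 29). Now have (4/29).
Factor out 2: 4 = 2^2. Since 29 ≡ 5 (mod 8), (2/29) = -1, and (2/29)^2 = +1. Now have (1/29).
(1/29) = 1. Collecting the sign factors: 1.

1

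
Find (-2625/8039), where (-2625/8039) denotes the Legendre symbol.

Reduce the numerator: -2625 ≡ 5414 (mod 8039), so (-2625/8039) = (5414/8039).
Factor out 2: 5414 = 2·2707. Since 8039 ≡ 7 (mod 8), (2/8039) = +1. Now have (2707/8039).
Both 2707 ≡ 3 and 8039 ≡ 3 (mod 4), so reciprocity gives (2707/8039) = -(8039/2707). Reduce: 8039 ≡ 2625 (mod 2707). Now have -(2625/2707).
2625 ≡ 1 (mod 4), so quadratic reciprocity gives (2625/2707) = (2707/2625). Reduce: 2707 ≡ 82 (mod 2625). Now have -(82/2625).
Factor out 2: 82 = 2·41. Since 2625 ≡ 1 (mod 8), (2/2625) = +1. Now have -(41/2625).
41 ≡ 1 (mod 4), so quadratic reciprocity gives (41/2625) = (2625/41). Reduce: 2625 ≡ 1 (mod 41). Now have -(1/41).
(1/41) = 1. Collecting the sign factors: -1.

-1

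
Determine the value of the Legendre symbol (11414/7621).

Reduce the numerator: 11414 ≡ 3793 (mod 7621), so (11414/7621) = (3793/7621).
3793 ≡ 1 (mod 4), so quadratic reciprocity gives (3793/7621) = (7621/3793). Reduce: 7621 ≡ 35 (mod 3793). Now have (35/3793).
3793 ≡ 1 (mod 4), so quadratic reciprocity gives (35/3793) = (3793/35). Reduce: 3793 ≡ 13 (mod 35). Now have (13/35).
13 ≡ 1 (mod 4), so quadratic reciprocity gives (13/35) = (35/13). Reduce: 35 ≡ 9 (mod 13). Now have (9/13).
9 ≡ 1 (mod 4), so quadratic reciprocity gives (9/13) = (13/9). Reduce: 13 ≡ 4 (mod 9). Now have (4/9).
Factor out 2: 4 = 2^2. Since 9 ≡ 1 (mod 8), (2/9) = +1, and (2/9)^2 = +1. Now have (1/9).
(1/9) = 1. Collecting the sign factors: 1.

1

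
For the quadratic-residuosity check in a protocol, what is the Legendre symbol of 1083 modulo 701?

(1083|701)
  = (382|701)    [1083 ≡ 382 mod 701]
  = -(191|701)    [701 ≡ 5 mod 8 ⇒ (2|701) = -1]
  = -(701|191)    [QR: 701 ≡ 1 mod 4, sign kept]
  = -(128|191)    [701 ≡ 128 mod 191]
  = -(1|191)    [191 ≡ 7 mod 8 ⇒ (2|191)^7 = +1]
  = -1    [(1|191) = 1]

-1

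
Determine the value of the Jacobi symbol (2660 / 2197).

-1

Reduce the numerator: 2660 ≡ 463 (mod 2197), so (2660 / 2197) = (463 / 2197).
2197 ≡ 1 (mod 4), so quadratic reciprocity gives (463 / 2197) = (2197 / 463). Reduce: 2197 ≡ 345 (mod 463). Now have (345 / 463).
345 ≡ 1 (mod 4), so quadratic reciprocity gives (345 / 463) = (463 / 345). Reduce: 463 ≡ 118 (mod 345). Now have (118 / 345).
Factor out 2: 118 = 2·59. Since 345 ≡ 1 (mod 8), (2 / 345) = +1. Now have (59 / 345).
345 ≡ 1 (mod 4), so quadratic reciprocity gives (59 / 345) = (345 / 59). Reduce: 345 ≡ 50 (mod 59). Now have (50 / 59).
Factor out 2: 50 = 2·25. Since 59 ≡ 3 (mod 8), (2 / 59) = -1. Now have -(25 / 59).
25 ≡ 1 (mod 4), so quadratic reciprocity gives (25 / 59) = (59 / 25). Reduce: 59 ≡ 9 (mod 25). Now have -(9 / 25).
9 ≡ 1 (mod 4), so quadratic reciprocity gives (9 / 25) = (25 / 9). Reduce: 25 ≡ 7 (mod 9). Now have -(7 / 9).
9 ≡ 1 (mod 4), so quadratic reciprocity gives (7 / 9) = (9 / 7). Reduce: 9 ≡ 2 (mod 7). Now have -(2 / 7).
Factor out 2: 2 = 2. Since 7 ≡ 7 (mod 8), (2 / 7) = +1. Now have -(1 / 7).
(1 / 7) = 1. Collecting the sign factors: -1.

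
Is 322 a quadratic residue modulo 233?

yes

Reduce the numerator: 322 ≡ 89 (mod 233), so (322|233) = (89|233).
89 ≡ 1 (mod 4), so quadratic reciprocity gives (89|233) = (233|89). Reduce: 233 ≡ 55 (mod 89). Now have (55|89).
89 ≡ 1 (mod 4), so quadratic reciprocity gives (55|89) = (89|55). Reduce: 89 ≡ 34 (mod 55). Now have (34|55).
Factor out 2: 34 = 2·17. Since 55 ≡ 7 (mod 8), (2|55) = +1. Now have (17|55).
17 ≡ 1 (mod 4), so quadratic reciprocity gives (17|55) = (55|17). Reduce: 55 ≡ 4 (mod 17). Now have (4|17).
Factor out 2: 4 = 2^2. Since 17 ≡ 1 (mod 8), (2|17) = +1, and (2|17)^2 = +1. Now have (1|17).
(1|17) = 1. Collecting the sign factors: 1.
The Legendre symbol is 1, so x^2 ≡ 322 (mod 233) has solution.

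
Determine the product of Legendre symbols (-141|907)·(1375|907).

By multiplicativity, (-141·1375|907) = (-141|907)·(1375|907).
First factor (-141|907):
(-141|907)
  = (766|907)    [-141 ≡ 766 mod 907]
  = -(383|907)    [907 ≡ 3 mod 8 ⇒ (2|907) = -1]
  = (907|383)    [QR: both ≡ 3 mod 4, sign flips]
  = (141|383)    [907 ≡ 141 mod 383]
  = (383|141)    [QR: 141 ≡ 1 mod 4, sign kept]
  = (101|141)    [383 ≡ 101 mod 141]
  = (141|101)    [QR: 101 ≡ 1 mod 4, sign kept]
  = (40|101)    [141 ≡ 40 mod 101]
  = -(5|101)    [101 ≡ 5 mod 8 ⇒ (2|101)^3 = -1]
  = -(101|5)    [QR: 5 ≡ 1 mod 4, sign kept]
  = -(1|5)    [101 ≡ 1 mod 5]
  = -1    [(1|5) = 1]
Second factor (1375|907):
(1375|907)
  = (468|907)    [1375 ≡ 468 mod 907]
  = (117|907)    [907 ≡ 3 mod 8 ⇒ (2|907)^2 = +1]
  = (907|117)    [QR: 117 ≡ 1 mod 4, sign kept]
  = (88|117)    [907 ≡ 88 mod 117]
  = -(11|117)    [117 ≡ 5 mod 8 ⇒ (2|117)^3 = -1]
  = -(117|11)    [QR: 117 ≡ 1 mod 4, sign kept]
  = -(7|11)    [117 ≡ 7 mod 11]
  = (11|7)    [QR: both ≡ 3 mod 4, sign flips]
  = (4|7)    [11 ≡ 4 mod 7]
  = (1|7)    [7 ≡ 7 mod 8 ⇒ (2|7)^2 = +1]
  = 1    [(1|7) = 1]
Product: (-1)·(1) = -1.

-1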